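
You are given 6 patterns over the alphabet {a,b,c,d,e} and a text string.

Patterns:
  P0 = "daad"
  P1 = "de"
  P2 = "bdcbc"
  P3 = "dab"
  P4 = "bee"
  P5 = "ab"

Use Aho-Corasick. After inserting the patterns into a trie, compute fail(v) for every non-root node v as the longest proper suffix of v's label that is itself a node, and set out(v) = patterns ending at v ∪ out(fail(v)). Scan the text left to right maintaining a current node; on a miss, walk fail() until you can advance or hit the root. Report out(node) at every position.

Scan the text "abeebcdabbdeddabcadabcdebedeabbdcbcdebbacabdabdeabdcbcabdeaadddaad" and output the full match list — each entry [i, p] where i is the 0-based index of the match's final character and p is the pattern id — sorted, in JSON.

Construct AC machine:
Trie (insert patterns):
  n0 'ε': a→14 b→6 d→1
  n1 'd': a→2 e→5
  n2 'da': a→3 b→11
  n3 'daa': d→4
  n4 'daad': ·  ←P0
  n5 'de': ·  ←P1
  n6 'b': d→7 e→12
  n7 'bd': c→8
  n8 'bdc': b→9
  n9 'bdcb': c→10
  n10 'bdcbc': ·  ←P2
  n11 'dab': ·  ←P3
  n12 'be': e→13
  n13 'bee': ·  ←P4
  n14 'a': b→15
  n15 'ab': ·  ←P5

Failure links (BFS by depth):
  fail(1) 'd': from fail(0)=0 chase 'd': 0 ⇒ 0;  out=∅∪out(0)=∅
  fail(6) 'b': from fail(0)=0 chase 'b': 0 ⇒ 0;  out=∅∪out(0)=∅
  fail(14) 'a': from fail(0)=0 chase 'a': 0 ⇒ 0;  out=∅∪out(0)=∅
  fail(2) 'da': from fail(1)=0 chase 'a': 0 ⇒ 14;  out=∅∪out(14)=∅
  fail(5) 'de': from fail(1)=0 chase 'e': 0 ⇒ 0;  out={1}∪out(0)={1}
  fail(7) 'bd': from fail(6)=0 chase 'd': 0 ⇒ 1;  out=∅∪out(1)=∅
  fail(12) 'be': from fail(6)=0 chase 'e': 0 ⇒ 0;  out=∅∪out(0)=∅
  fail(15) 'ab': from fail(14)=0 chase 'b': 0 ⇒ 6;  out={5}∪out(6)={5}
  fail(3) 'daa': from fail(2)=14 chase 'a': 14→0 ⇒ 14;  out=∅∪out(14)=∅
  fail(8) 'bdc': from fail(7)=1 chase 'c': 1→0 ⇒ 0;  out=∅∪out(0)=∅
  fail(11) 'dab': from fail(2)=14 chase 'b': 14 ⇒ 15;  out={3}∪out(15)={3,5}
  fail(13) 'bee': from fail(12)=0 chase 'e': 0 ⇒ 0;  out={4}∪out(0)={4}
  fail(4) 'daad': from fail(3)=14 chase 'd': 14→0 ⇒ 1;  out={0}∪out(1)={0}
  fail(9) 'bdcb': from fail(8)=0 chase 'b': 0 ⇒ 6;  out=∅∪out(6)=∅
  fail(10) 'bdcbc': from fail(9)=6 chase 'c': 6→0 ⇒ 0;  out={2}∪out(0)={2}

Scan:
[0] read 'a'  n0⇒n14
[1] read 'b'  n14⇒n15  → match P5@[0:1]
[2] read 'e'  n15⇒n12 ·f
[3] read 'e'  n12⇒n13  → match P4@[1:3]
[4] read 'b'  n13⇒n6 ·f
[5] read 'c'  n6⇒n0 ·f
[6] read 'd'  n0⇒n1
[7] read 'a'  n1⇒n2
[8] read 'b'  n2⇒n11  → match P3@[6:8],P5@[7:8]
[9] read 'b'  n11⇒n6 ·f
[10] read 'd'  n6⇒n7
[11] read 'e'  n7⇒n5 ·f  → match P1@[10:11]
[12] read 'd'  n5⇒n1 ·f
[13] read 'd'  n1⇒n1 ·f
[14] read 'a'  n1⇒n2
[15] read 'b'  n2⇒n11  → match P3@[13:15],P5@[14:15]
[16] read 'c'  n11⇒n0 ·f
[17] read 'a'  n0⇒n14
[18] read 'd'  n14⇒n1 ·f
[19] read 'a'  n1⇒n2
[20] read 'b'  n2⇒n11  → match P3@[18:20],P5@[19:20]
[21] read 'c'  n11⇒n0 ·f
[22] read 'd'  n0⇒n1
[23] read 'e'  n1⇒n5  → match P1@[22:23]
[24] read 'b'  n5⇒n6 ·f
[25] read 'e'  n6⇒n12
[26] read 'd'  n12⇒n1 ·f
[27] read 'e'  n1⇒n5  → match P1@[26:27]
[28] read 'a'  n5⇒n14 ·f
[29] read 'b'  n14⇒n15  → match P5@[28:29]
[30] read 'b'  n15⇒n6 ·f
[31] read 'd'  n6⇒n7
[32] read 'c'  n7⇒n8
[33] read 'b'  n8⇒n9
[34] read 'c'  n9⇒n10  → match P2@[30:34]
[35] read 'd'  n10⇒n1 ·f
[36] read 'e'  n1⇒n5  → match P1@[35:36]
[37] read 'b'  n5⇒n6 ·f
[38] read 'b'  n6⇒n6 ·f
[39] read 'a'  n6⇒n14 ·f
[40] read 'c'  n14⇒n0 ·f
[41] read 'a'  n0⇒n14
[42] read 'b'  n14⇒n15  → match P5@[41:42]
[43] read 'd'  n15⇒n7 ·f
[44] read 'a'  n7⇒n2 ·f
[45] read 'b'  n2⇒n11  → match P3@[43:45],P5@[44:45]
[46] read 'd'  n11⇒n7 ·f
[47] read 'e'  n7⇒n5 ·f  → match P1@[46:47]
[48] read 'a'  n5⇒n14 ·f
[49] read 'b'  n14⇒n15  → match P5@[48:49]
[50] read 'd'  n15⇒n7 ·f
[51] read 'c'  n7⇒n8
[52] read 'b'  n8⇒n9
[53] read 'c'  n9⇒n10  → match P2@[49:53]
[54] read 'a'  n10⇒n14 ·f
[55] read 'b'  n14⇒n15  → match P5@[54:55]
[56] read 'd'  n15⇒n7 ·f
[57] read 'e'  n7⇒n5 ·f  → match P1@[56:57]
[58] read 'a'  n5⇒n14 ·f
[59] read 'a'  n14⇒n14 ·f
[60] read 'd'  n14⇒n1 ·f
[61] read 'd'  n1⇒n1 ·f
[62] read 'd'  n1⇒n1 ·f
[63] read 'a'  n1⇒n2
[64] read 'a'  n2⇒n3
[65] read 'd'  n3⇒n4  → match P0@[62:65]

All matches (sorted): [[1,5],[3,4],[8,3],[8,5],[11,1],[15,3],[15,5],[20,3],[20,5],[23,1],[27,1],[29,5],[34,2],[36,1],[42,5],[45,3],[45,5],[47,1],[49,5],[53,2],[55,5],[57,1],[65,0]]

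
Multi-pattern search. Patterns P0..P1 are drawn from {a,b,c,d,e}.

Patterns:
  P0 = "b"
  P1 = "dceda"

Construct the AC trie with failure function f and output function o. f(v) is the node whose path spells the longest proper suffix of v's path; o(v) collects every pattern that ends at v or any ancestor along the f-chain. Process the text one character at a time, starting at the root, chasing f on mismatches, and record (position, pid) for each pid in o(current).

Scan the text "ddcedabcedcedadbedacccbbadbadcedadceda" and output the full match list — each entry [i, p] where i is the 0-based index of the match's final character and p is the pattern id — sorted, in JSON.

Construct AC machine:
Trie nodes:
  n0 'ε': b→1 d→2
  n1 'b': ·  [P0 ends]
  n2 'd': c→3
  n3 'dc': e→4
  n4 'dce': d→5
  n5 'dced': a→6
  n6 'dceda': ·  [P1 ends]

Failure links (BFS by depth):
  n1('b'): parent n0 fail=0; on 'b' 0 → fail=0;  out {0}∪∅={0}
  n2('d'): parent n0 fail=0; on 'd' 0 → fail=0;  out ∅∪∅=∅
  n3('dc'): parent n2 fail=0; on 'c' 0 → fail=0;  out ∅∪∅=∅
  n4('dce'): parent n3 fail=0; on 'e' 0 → fail=0;  out ∅∪∅=∅
  n5('dced'): parent n4 fail=0; on 'd' 0 → fail=2;  out ∅∪∅=∅
  n6('dceda'): parent n5 fail=2; on 'a' 2→0 → fail=0;  out {1}∪∅={1}

Run:
i=0 'd': node 0→2
i=1 'd': node 2→2 (via fail)
i=2 'c': node 2→3
i=3 'e': node 3→4
i=4 'd': node 4→5
i=5 'a': node 5→6  ** P1@[1:5]
i=6 'b': node 6→1 (via fail)  ** P0@[6:6]
i=7 'c': node 1→0 (via fail)
i=8 'e': node 0→0
i=9 'd': node 0→2
i=10 'c': node 2→3
i=11 'e': node 3→4
i=12 'd': node 4→5
i=13 'a': node 5→6  ** P1@[9:13]
i=14 'd': node 6→2 (via fail)
i=15 'b': node 2→1 (via fail)  ** P0@[15:15]
i=16 'e': node 1→0 (via fail)
i=17 'd': node 0→2
i=18 'a': node 2→0 (via fail)
i=19 'c': node 0→0
i=20 'c': node 0→0
i=21 'c': node 0→0
i=22 'b': node 0→1  ** P0@[22:22]
i=23 'b': node 1→1 (via fail)  ** P0@[23:23]
i=24 'a': node 1→0 (via fail)
i=25 'd': node 0→2
i=26 'b': node 2→1 (via fail)  ** P0@[26:26]
i=27 'a': node 1→0 (via fail)
i=28 'd': node 0→2
i=29 'c': node 2→3
i=30 'e': node 3→4
i=31 'd': node 4→5
i=32 'a': node 5→6  ** P1@[28:32]
i=33 'd': node 6→2 (via fail)
i=34 'c': node 2→3
i=35 'e': node 3→4
i=36 'd': node 4→5
i=37 'a': node 5→6  ** P1@[33:37]

Matches: [[5,1],[6,0],[13,1],[15,0],[22,0],[23,0],[26,0],[32,1],[37,1]]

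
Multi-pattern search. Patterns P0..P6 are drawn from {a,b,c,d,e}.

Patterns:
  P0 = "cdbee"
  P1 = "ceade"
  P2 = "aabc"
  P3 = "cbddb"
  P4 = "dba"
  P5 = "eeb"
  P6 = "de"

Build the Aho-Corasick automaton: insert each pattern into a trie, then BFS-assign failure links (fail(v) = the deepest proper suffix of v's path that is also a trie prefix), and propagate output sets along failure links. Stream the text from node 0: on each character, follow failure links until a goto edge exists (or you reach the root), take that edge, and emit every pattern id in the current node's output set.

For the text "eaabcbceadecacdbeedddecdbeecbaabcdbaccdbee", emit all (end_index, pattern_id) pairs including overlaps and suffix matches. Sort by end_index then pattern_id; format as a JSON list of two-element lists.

Construct AC machine:
Trie (insert patterns):
  n0 'ε': a→10 c→1 d→18 e→21
  n1 'c': b→14 d→2 e→6
  n2 'cd': b→3
  n3 'cdb': e→4
  n4 'cdbe': e→5
  n5 'cdbee': ·  [P0 ends]
  n6 'ce': a→7
  n7 'cea': d→8
  n8 'cead': e→9
  n9 'ceade': ·  [P1 ends]
  n10 'a': a→11
  n11 'aa': b→12
  n12 'aab': c→13
  n13 'aabc': ·  [P2 ends]
  n14 'cb': d→15
  n15 'cbd': d→16
  n16 'cbdd': b→17
  n17 'cbddb': ·  [P3 ends]
  n18 'd': b→19 e→24
  n19 'db': a→20
  n20 'dba': ·  [P4 ends]
  n21 'e': e→22
  n22 'ee': b→23
  n23 'eeb': ·  [P5 ends]
  n24 'de': ·  [P6 ends]

BFS fail/out derivation:
  n1('c'): parent n0 fail=0; on 'c' 0 → fail=0;  out ∅∪∅=∅
  n10('a'): parent n0 fail=0; on 'a' 0 → fail=0;  out ∅∪∅=∅
  n18('d'): parent n0 fail=0; on 'd' 0 → fail=0;  out ∅∪∅=∅
  n21('e'): parent n0 fail=0; on 'e' 0 → fail=0;  out ∅∪∅=∅
  n2('cd'): parent n1 fail=0; on 'd' 0 → fail=18;  out ∅∪∅=∅
  n6('ce'): parent n1 fail=0; on 'e' 0 → fail=21;  out ∅∪∅=∅
  n11('aa'): parent n10 fail=0; on 'a' 0 → fail=10;  out ∅∪∅=∅
  n14('cb'): parent n1 fail=0; on 'b' 0 → fail=0;  out ∅∪∅=∅
  n19('db'): parent n18 fail=0; on 'b' 0 → fail=0;  out ∅∪∅=∅
  n22('ee'): parent n21 fail=0; on 'e' 0 → fail=21;  out ∅∪∅=∅
  n24('de'): parent n18 fail=0; on 'e' 0 → fail=21;  out {6}∪∅={6}
  n3('cdb'): parent n2 fail=18; on 'b' 18 → fail=19;  out ∅∪∅=∅
  n7('cea'): parent n6 fail=21; on 'a' 21→0 → fail=10;  out ∅∪∅=∅
  n12('aab'): parent n11 fail=10; on 'b' 10→0 → fail=0;  out ∅∪∅=∅
  n15('cbd'): parent n14 fail=0; on 'd' 0 → fail=18;  out ∅∪∅=∅
  n20('dba'): parent n19 fail=0; on 'a' 0 → fail=10;  out {4}∪∅={4}
  n23('eeb'): parent n22 fail=21; on 'b' 21→0 → fail=0;  out {5}∪∅={5}
  n4('cdbe'): parent n3 fail=19; on 'e' 19→0 → fail=21;  out ∅∪∅=∅
  n8('cead'): parent n7 fail=10; on 'd' 10→0 → fail=18;  out ∅∪∅=∅
  n13('aabc'): parent n12 fail=0; on 'c' 0 → fail=1;  out {2}∪∅={2}
  n16('cbdd'): parent n15 fail=18; on 'd' 18→0 → fail=18;  out ∅∪∅=∅
  n5('cdbee'): parent n4 fail=21; on 'e' 21 → fail=22;  out {0}∪∅={0}
  n9('ceade'): parent n8 fail=18; on 'e' 18 → fail=24;  out {1}∪{6}={1,6}
  n17('cbddb'): parent n16 fail=18; on 'b' 18 → fail=19;  out {3}∪∅={3}

Text stream:
[0] read 'e'  n0⇒n21
[1] read 'a'  n21⇒n10 (fail-walked)
[2] read 'a'  n10⇒n11
[3] read 'b'  n11⇒n12
[4] read 'c'  n12⇒n13  ** P2@[1:4]
[5] read 'b'  n13⇒n14 (fail-walked)
[6] read 'c'  n14⇒n1 (fail-walked)
[7] read 'e'  n1⇒n6
[8] read 'a'  n6⇒n7
[9] read 'd'  n7⇒n8
[10] read 'e'  n8⇒n9  ** P1@[6:10],P6@[9:10]
[11] read 'c'  n9⇒n1 (fail-walked)
[12] read 'a'  n1⇒n10 (fail-walked)
[13] read 'c'  n10⇒n1 (fail-walked)
[14] read 'd'  n1⇒n2
[15] read 'b'  n2⇒n3
[16] read 'e'  n3⇒n4
[17] read 'e'  n4⇒n5  ** P0@[13:17]
[18] read 'd'  n5⇒n18 (fail-walked)
[19] read 'd'  n18⇒n18 (fail-walked)
[20] read 'd'  n18⇒n18 (fail-walked)
[21] read 'e'  n18⇒n24  ** P6@[20:21]
[22] read 'c'  n24⇒n1 (fail-walked)
[23] read 'd'  n1⇒n2
[24] read 'b'  n2⇒n3
[25] read 'e'  n3⇒n4
[26] read 'e'  n4⇒n5  ** P0@[22:26]
[27] read 'c'  n5⇒n1 (fail-walked)
[28] read 'b'  n1⇒n14
[29] read 'a'  n14⇒n10 (fail-walked)
[30] read 'a'  n10⇒n11
[31] read 'b'  n11⇒n12
[32] read 'c'  n12⇒n13  ** P2@[29:32]
[33] read 'd'  n13⇒n2 (fail-walked)
[34] read 'b'  n2⇒n3
[35] read 'a'  n3⇒n20 (fail-walked)  ** P4@[33:35]
[36] read 'c'  n20⇒n1 (fail-walked)
[37] read 'c'  n1⇒n1 (fail-walked)
[38] read 'd'  n1⇒n2
[39] read 'b'  n2⇒n3
[40] read 'e'  n3⇒n4
[41] read 'e'  n4⇒n5  ** P0@[37:41]

Result: [[4,2],[10,1],[10,6],[17,0],[21,6],[26,0],[32,2],[35,4],[41,0]]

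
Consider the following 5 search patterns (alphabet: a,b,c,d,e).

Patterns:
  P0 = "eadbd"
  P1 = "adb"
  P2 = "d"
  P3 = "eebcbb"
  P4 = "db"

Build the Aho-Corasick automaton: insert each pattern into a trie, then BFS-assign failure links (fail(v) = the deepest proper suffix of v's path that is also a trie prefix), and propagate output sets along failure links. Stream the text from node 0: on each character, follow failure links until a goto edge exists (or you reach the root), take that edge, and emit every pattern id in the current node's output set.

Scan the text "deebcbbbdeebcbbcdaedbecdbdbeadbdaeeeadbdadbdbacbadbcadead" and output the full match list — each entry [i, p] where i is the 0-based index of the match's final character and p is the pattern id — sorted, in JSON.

Build automaton:
Trie (insert patterns):
  0='ε' goto a→6 d→9 e→1
  1='e' goto a→2 e→10
  2='ea' goto d→3
  3='ead' goto b→4
  4='eadb' goto d→5
  5='eadbd' goto ·  [P0 ends]
  6='a' goto d→7
  7='ad' goto b→8
  8='adb' goto ·  [P1 ends]
  9='d' goto b→15  [P2 ends]
  10='ee' goto b→11
  11='eeb' goto c→12
  12='eebc' goto b→13
  13='eebcb' goto b→14
  14='eebcbb' goto ·  [P3 ends]
  15='db' goto ·  [P4 ends]

BFS fail/out derivation:
  fail(1) 'e': from fail(0)=0 chase 'e': 0 ⇒ 0;  out=∅∪out(0)=∅
  fail(6) 'a': from fail(0)=0 chase 'a': 0 ⇒ 0;  out=∅∪out(0)=∅
  fail(9) 'd': from fail(0)=0 chase 'd': 0 ⇒ 0;  out={2}∪out(0)={2}
  fail(2) 'ea': from fail(1)=0 chase 'a': 0 ⇒ 6;  out=∅∪out(6)=∅
  fail(7) 'ad': from fail(6)=0 chase 'd': 0 ⇒ 9;  out=∅∪out(9)={2}
  fail(10) 'ee': from fail(1)=0 chase 'e': 0 ⇒ 1;  out=∅∪out(1)=∅
  fail(15) 'db': from fail(9)=0 chase 'b': 0 ⇒ 0;  out={4}∪out(0)={4}
  fail(3) 'ead': from fail(2)=6 chase 'd': 6 ⇒ 7;  out=∅∪out(7)={2}
  fail(8) 'adb': from fail(7)=9 chase 'b': 9 ⇒ 15;  out={1}∪out(15)={1,4}
  fail(11) 'eeb': from fail(10)=1 chase 'b': 1→0 ⇒ 0;  out=∅∪out(0)=∅
  fail(4) 'eadb': from fail(3)=7 chase 'b': 7 ⇒ 8;  out=∅∪out(8)={1,4}
  fail(12) 'eebc': from fail(11)=0 chase 'c': 0 ⇒ 0;  out=∅∪out(0)=∅
  fail(5) 'eadbd': from fail(4)=8 chase 'd': 8→15→0 ⇒ 9;  out={0}∪out(9)={0,2}
  fail(13) 'eebcb': from fail(12)=0 chase 'b': 0 ⇒ 0;  out=∅∪out(0)=∅
  fail(14) 'eebcbb': from fail(13)=0 chase 'b': 0 ⇒ 0;  out={3}∪out(0)={3}

Run:
i=0 'd': node 0→9  → match P2@[0:0]
i=1 'e': node 9→1 ·f
i=2 'e': node 1→10
i=3 'b': node 10→11
i=4 'c': node 11→12
i=5 'b': node 12→13
i=6 'b': node 13→14  → match P3@[1:6]
i=7 'b': node 14→0 ·f
i=8 'd': node 0→9  → match P2@[8:8]
i=9 'e': node 9→1 ·f
i=10 'e': node 1→10
i=11 'b': node 10→11
i=12 'c': node 11→12
i=13 'b': node 12→13
i=14 'b': node 13→14  → match P3@[9:14]
i=15 'c': node 14→0 ·f
i=16 'd': node 0→9  → match P2@[16:16]
i=17 'a': node 9→6 ·f
i=18 'e': node 6→1 ·f
i=19 'd': node 1→9 ·f  → match P2@[19:19]
i=20 'b': node 9→15  → match P4@[19:20]
i=21 'e': node 15→1 ·f
i=22 'c': node 1→0 ·f
i=23 'd': node 0→9  → match P2@[23:23]
i=24 'b': node 9→15  → match P4@[23:24]
i=25 'd': node 15→9 ·f  → match P2@[25:25]
i=26 'b': node 9→15  → match P4@[25:26]
i=27 'e': node 15→1 ·f
i=28 'a': node 1→2
i=29 'd': node 2→3  → match P2@[29:29]
i=30 'b': node 3→4  → match P1@[28:30],P4@[29:30]
i=31 'd': node 4→5  → match P0@[27:31],P2@[31:31]
i=32 'a': node 5→6 ·f
i=33 'e': node 6→1 ·f
i=34 'e': node 1→10
i=35 'e': node 10→10 ·f
i=36 'a': node 10→2 ·f
i=37 'd': node 2→3  → match P2@[37:37]
i=38 'b': node 3→4  → match P1@[36:38],P4@[37:38]
i=39 'd': node 4→5  → match P0@[35:39],P2@[39:39]
i=40 'a': node 5→6 ·f
i=41 'd': node 6→7  → match P2@[41:41]
i=42 'b': node 7→8  → match P1@[40:42],P4@[41:42]
i=43 'd': node 8→9 ·f  → match P2@[43:43]
i=44 'b': node 9→15  → match P4@[43:44]
i=45 'a': node 15→6 ·f
i=46 'c': node 6→0 ·f
i=47 'b': node 0→0
i=48 'a': node 0→6
i=49 'd': node 6→7  → match P2@[49:49]
i=50 'b': node 7→8  → match P1@[48:50],P4@[49:50]
i=51 'c': node 8→0 ·f
i=52 'a': node 0→6
i=53 'd': node 6→7  → match P2@[53:53]
i=54 'e': node 7→1 ·f
i=55 'a': node 1→2
i=56 'd': node 2→3  → match P2@[56:56]

Matches: [[0,2],[6,3],[8,2],[14,3],[16,2],[19,2],[20,4],[23,2],[24,4],[25,2],[26,4],[29,2],[30,1],[30,4],[31,0],[31,2],[37,2],[38,1],[38,4],[39,0],[39,2],[41,2],[42,1],[42,4],[43,2],[44,4],[49,2],[50,1],[50,4],[53,2],[56,2]]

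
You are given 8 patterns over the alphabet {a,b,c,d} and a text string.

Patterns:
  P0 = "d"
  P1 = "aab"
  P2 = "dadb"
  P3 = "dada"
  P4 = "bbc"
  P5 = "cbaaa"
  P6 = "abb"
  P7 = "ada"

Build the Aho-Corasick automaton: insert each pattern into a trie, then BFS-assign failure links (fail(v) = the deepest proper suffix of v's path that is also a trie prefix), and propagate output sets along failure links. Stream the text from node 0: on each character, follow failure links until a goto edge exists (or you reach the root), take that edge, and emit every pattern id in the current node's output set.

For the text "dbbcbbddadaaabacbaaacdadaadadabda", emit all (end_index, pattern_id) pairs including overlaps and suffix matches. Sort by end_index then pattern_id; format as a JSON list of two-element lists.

Build:
Trie nodes:
  n0 'ε': a→2 b→9 c→12 d→1
  n1 'd': a→5  [P0 ends]
  n2 'a': a→3 b→17 d→19
  n3 'aa': b→4
  n4 'aab': ·  [P1 ends]
  n5 'da': d→6
  n6 'dad': a→8 b→7
  n7 'dadb': ·  [P2 ends]
  n8 'dada': ·  [P3 ends]
  n9 'b': b→10
  n10 'bb': c→11
  n11 'bbc': ·  [P4 ends]
  n12 'c': b→13
  n13 'cb': a→14
  n14 'cba': a→15
  n15 'cbaa': a→16
  n16 'cbaaa': ·  [P5 ends]
  n17 'ab': b→18
  n18 'abb': ·  [P6 ends]
  n19 'ad': a→20
  n20 'ada': ·  [P7 ends]

BFS fail/out derivation:
  n1('d'): parent n0 fail=0; on 'd' 0 → fail=0;  out {0}∪∅={0}
  n2('a'): parent n0 fail=0; on 'a' 0 → fail=0;  out ∅∪∅=∅
  n9('b'): parent n0 fail=0; on 'b' 0 → fail=0;  out ∅∪∅=∅
  n12('c'): parent n0 fail=0; on 'c' 0 → fail=0;  out ∅∪∅=∅
  n3('aa'): parent n2 fail=0; on 'a' 0 → fail=2;  out ∅∪∅=∅
  n5('da'): parent n1 fail=0; on 'a' 0 → fail=2;  out ∅∪∅=∅
  n10('bb'): parent n9 fail=0; on 'b' 0 → fail=9;  out ∅∪∅=∅
  n13('cb'): parent n12 fail=0; on 'b' 0 → fail=9;  out ∅∪∅=∅
  n17('ab'): parent n2 fail=0; on 'b' 0 → fail=9;  out ∅∪∅=∅
  n19('ad'): parent n2 fail=0; on 'd' 0 → fail=1;  out ∅∪{0}={0}
  n4('aab'): parent n3 fail=2; on 'b' 2 → fail=17;  out {1}∪∅={1}
  n6('dad'): parent n5 fail=2; on 'd' 2 → fail=19;  out ∅∪{0}={0}
  n11('bbc'): parent n10 fail=9; on 'c' 9→0 → fail=12;  out {4}∪∅={4}
  n14('cba'): parent n13 fail=9; on 'a' 9→0 → fail=2;  out ∅∪∅=∅
  n18('abb'): parent n17 fail=9; on 'b' 9 → fail=10;  out {6}∪∅={6}
  n20('ada'): parent n19 fail=1; on 'a' 1 → fail=5;  out {7}∪∅={7}
  n7('dadb'): parent n6 fail=19; on 'b' 19→1→0 → fail=9;  out {2}∪∅={2}
  n8('dada'): parent n6 fail=19; on 'a' 19 → fail=20;  out {3}∪{7}={3,7}
  n15('cbaa'): parent n14 fail=2; on 'a' 2 → fail=3;  out ∅∪∅=∅
  n16('cbaaa'): parent n15 fail=3; on 'a' 3→2 → fail=3;  out {5}∪∅={5}

Run:
i=0 'd': node 0→1  emit P0@[0:0]
i=1 'b': node 1→9 (via fail)
i=2 'b': node 9→10
i=3 'c': node 10→11  emit P4@[1:3]
i=4 'b': node 11→13 (via fail)
i=5 'b': node 13→10 (via fail)
i=6 'd': node 10→1 (via fail)  emit P0@[6:6]
i=7 'd': node 1→1 (via fail)  emit P0@[7:7]
i=8 'a': node 1→5
i=9 'd': node 5→6  emit P0@[9:9]
i=10 'a': node 6→8  emit P3@[7:10],P7@[8:10]
i=11 'a': node 8→3 (via fail)
i=12 'a': node 3→3 (via fail)
i=13 'b': node 3→4  emit P1@[11:13]
i=14 'a': node 4→2 (via fail)
i=15 'c': node 2→12 (via fail)
i=16 'b': node 12→13
i=17 'a': node 13→14
i=18 'a': node 14→15
i=19 'a': node 15→16  emit P5@[15:19]
i=20 'c': node 16→12 (via fail)
i=21 'd': node 12→1 (via fail)  emit P0@[21:21]
i=22 'a': node 1→5
i=23 'd': node 5→6  emit P0@[23:23]
i=24 'a': node 6→8  emit P3@[21:24],P7@[22:24]
i=25 'a': node 8→3 (via fail)
i=26 'd': node 3→19 (via fail)  emit P0@[26:26]
i=27 'a': node 19→20  emit P7@[25:27]
i=28 'd': node 20→6 (via fail)  emit P0@[28:28]
i=29 'a': node 6→8  emit P3@[26:29],P7@[27:29]
i=30 'b': node 8→17 (via fail)
i=31 'd': node 17→1 (via fail)  emit P0@[31:31]
i=32 'a': node 1→5

Matches: [[0,0],[3,4],[6,0],[7,0],[9,0],[10,3],[10,7],[13,1],[19,5],[21,0],[23,0],[24,3],[24,7],[26,0],[27,7],[28,0],[29,3],[29,7],[31,0]]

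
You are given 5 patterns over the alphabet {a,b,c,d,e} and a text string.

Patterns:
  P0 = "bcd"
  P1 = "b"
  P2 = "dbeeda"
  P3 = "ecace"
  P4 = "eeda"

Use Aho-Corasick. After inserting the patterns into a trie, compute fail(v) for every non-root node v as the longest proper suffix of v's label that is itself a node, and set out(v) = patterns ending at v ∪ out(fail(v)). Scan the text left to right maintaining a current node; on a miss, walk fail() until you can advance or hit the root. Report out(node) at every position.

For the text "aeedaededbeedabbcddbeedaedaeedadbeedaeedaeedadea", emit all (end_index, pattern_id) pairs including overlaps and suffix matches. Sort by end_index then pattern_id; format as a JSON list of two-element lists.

Build:
Trie (insert patterns):
  0='ε' goto b→1 d→4 e→10
  1='b' goto c→2  [P1 ends]
  2='bc' goto d→3
  3='bcd' goto ·  [P0 ends]
  4='d' goto b→5
  5='db' goto e→6
  6='dbe' goto e→7
  7='dbee' goto d→8
  8='dbeed' goto a→9
  9='dbeeda' goto ·  [P2 ends]
  10='e' goto c→11 e→15
  11='ec' goto a→12
  12='eca' goto c→13
  13='ecac' goto e→14
  14='ecace' goto ·  [P3 ends]
  15='ee' goto d→16
  16='eed' goto a→17
  17='eeda' goto ·  [P4 ends]

BFS fail/out derivation:
  n1('b'): parent n0 fail=0; on 'b' 0 → fail=0;  out {1}∪∅={1}
  n4('d'): parent n0 fail=0; on 'd' 0 → fail=0;  out ∅∪∅=∅
  n10('e'): parent n0 fail=0; on 'e' 0 → fail=0;  out ∅∪∅=∅
  n2('bc'): parent n1 fail=0; on 'c' 0 → fail=0;  out ∅∪∅=∅
  n5('db'): parent n4 fail=0; on 'b' 0 → fail=1;  out ∅∪{1}={1}
  n11('ec'): parent n10 fail=0; on 'c' 0 → fail=0;  out ∅∪∅=∅
  n15('ee'): parent n10 fail=0; on 'e' 0 → fail=10;  out ∅∪∅=∅
  n3('bcd'): parent n2 fail=0; on 'd' 0 → fail=4;  out {0}∪∅={0}
  n6('dbe'): parent n5 fail=1; on 'e' 1→0 → fail=10;  out ∅∪∅=∅
  n12('eca'): parent n11 fail=0; on 'a' 0 → fail=0;  out ∅∪∅=∅
  n16('eed'): parent n15 fail=10; on 'd' 10→0 → fail=4;  out ∅∪∅=∅
  n7('dbee'): parent n6 fail=10; on 'e' 10 → fail=15;  out ∅∪∅=∅
  n13('ecac'): parent n12 fail=0; on 'c' 0 → fail=0;  out ∅∪∅=∅
  n17('eeda'): parent n16 fail=4; on 'a' 4→0 → fail=0;  out {4}∪∅={4}
  n8('dbeed'): parent n7 fail=15; on 'd' 15 → fail=16;  out ∅∪∅=∅
  n14('ecace'): parent n13 fail=0; on 'e' 0 → fail=10;  out {3}∪∅={3}
  n9('dbeeda'): parent n8 fail=16; on 'a' 16 → fail=17;  out {2}∪{4}={2,4}

Text stream:
i=0 'a': node 0→0
i=1 'e': node 0→10
i=2 'e': node 10→15
i=3 'd': node 15→16
i=4 'a': node 16→17  ** P4@[1:4]
i=5 'e': node 17→10 (fail-walked)
i=6 'd': node 10→4 (fail-walked)
i=7 'e': node 4→10 (fail-walked)
i=8 'd': node 10→4 (fail-walked)
i=9 'b': node 4→5  ** P1@[9:9]
i=10 'e': node 5→6
i=11 'e': node 6→7
i=12 'd': node 7→8
i=13 'a': node 8→9  ** P2@[8:13],P4@[10:13]
i=14 'b': node 9→1 (fail-walked)  ** P1@[14:14]
i=15 'b': node 1→1 (fail-walked)  ** P1@[15:15]
i=16 'c': node 1→2
i=17 'd': node 2→3  ** P0@[15:17]
i=18 'd': node 3→4 (fail-walked)
i=19 'b': node 4→5  ** P1@[19:19]
i=20 'e': node 5→6
i=21 'e': node 6→7
i=22 'd': node 7→8
i=23 'a': node 8→9  ** P2@[18:23],P4@[20:23]
i=24 'e': node 9→10 (fail-walked)
i=25 'd': node 10→4 (fail-walked)
i=26 'a': node 4→0 (fail-walked)
i=27 'e': node 0→10
i=28 'e': node 10→15
i=29 'd': node 15→16
i=30 'a': node 16→17  ** P4@[27:30]
i=31 'd': node 17→4 (fail-walked)
i=32 'b': node 4→5  ** P1@[32:32]
i=33 'e': node 5→6
i=34 'e': node 6→7
i=35 'd': node 7→8
i=36 'a': node 8→9  ** P2@[31:36],P4@[33:36]
i=37 'e': node 9→10 (fail-walked)
i=38 'e': node 10→15
i=39 'd': node 15→16
i=40 'a': node 16→17  ** P4@[37:40]
i=41 'e': node 17→10 (fail-walked)
i=42 'e': node 10→15
i=43 'd': node 15→16
i=44 'a': node 16→17  ** P4@[41:44]
i=45 'd': node 17→4 (fail-walked)
i=46 'e': node 4→10 (fail-walked)
i=47 'a': node 10→0 (fail-walked)

All matches (sorted): [[4,4],[9,1],[13,2],[13,4],[14,1],[15,1],[17,0],[19,1],[23,2],[23,4],[30,4],[32,1],[36,2],[36,4],[40,4],[44,4]]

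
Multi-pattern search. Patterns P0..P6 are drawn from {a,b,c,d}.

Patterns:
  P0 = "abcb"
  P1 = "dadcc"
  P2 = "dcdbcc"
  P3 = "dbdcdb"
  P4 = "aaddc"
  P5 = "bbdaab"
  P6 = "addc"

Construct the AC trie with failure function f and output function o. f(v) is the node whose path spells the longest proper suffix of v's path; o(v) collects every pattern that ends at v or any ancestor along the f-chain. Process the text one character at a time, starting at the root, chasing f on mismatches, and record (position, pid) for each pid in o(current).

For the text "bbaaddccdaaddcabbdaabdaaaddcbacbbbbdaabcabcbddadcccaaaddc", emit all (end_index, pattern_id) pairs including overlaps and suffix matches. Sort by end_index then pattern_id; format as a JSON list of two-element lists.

Build automaton:
Trie (insert patterns):
  n0 'ε': a→1 b→24 d→5
  n1 'a': a→20 b→2 d→30
  n2 'ab': c→3
  n3 'abc': b→4
  n4 'abcb': ·  [P0 ends]
  n5 'd': a→6 b→15 c→10
  n6 'da': d→7
  n7 'dad': c→8
  n8 'dadc': c→9
  n9 'dadcc': ·  [P1 ends]
  n10 'dc': d→11
  n11 'dcd': b→12
  n12 'dcdb': c→13
  n13 'dcdbc': c→14
  n14 'dcdbcc': ·  [P2 ends]
  n15 'db': d→16
  n16 'dbd': c→17
  n17 'dbdc': d→18
  n18 'dbdcd': b→19
  n19 'dbdcdb': ·  [P3 ends]
  n20 'aa': d→21
  n21 'aad': d→22
  n22 'aadd': c→23
  n23 'aaddc': ·  [P4 ends]
  n24 'b': b→25
  n25 'bb': d→26
  n26 'bbd': a→27
  n27 'bbda': a→28
  n28 'bbdaa': b→29
  n29 'bbdaab': ·  [P5 ends]
  n30 'ad': d→31
  n31 'add': c→32
  n32 'addc': ·  [P6 ends]

BFS fail/out derivation:
  n1('a'): parent n0 fail=0; on 'a' 0 → fail=0;  out ∅∪∅=∅
  n5('d'): parent n0 fail=0; on 'd' 0 → fail=0;  out ∅∪∅=∅
  n24('b'): parent n0 fail=0; on 'b' 0 → fail=0;  out ∅∪∅=∅
  n2('ab'): parent n1 fail=0; on 'b' 0 → fail=24;  out ∅∪∅=∅
  n6('da'): parent n5 fail=0; on 'a' 0 → fail=1;  out ∅∪∅=∅
  n10('dc'): parent n5 fail=0; on 'c' 0 → fail=0;  out ∅∪∅=∅
  n15('db'): parent n5 fail=0; on 'b' 0 → fail=24;  out ∅∪∅=∅
  n20('aa'): parent n1 fail=0; on 'a' 0 → fail=1;  out ∅∪∅=∅
  n25('bb'): parent n24 fail=0; on 'b' 0 → fail=24;  out ∅∪∅=∅
  n30('ad'): parent n1 fail=0; on 'd' 0 → fail=5;  out ∅∪∅=∅
  n3('abc'): parent n2 fail=24; on 'c' 24→0 → fail=0;  out ∅∪∅=∅
  n7('dad'): parent n6 fail=1; on 'd' 1 → fail=30;  out ∅∪∅=∅
  n11('dcd'): parent n10 fail=0; on 'd' 0 → fail=5;  out ∅∪∅=∅
  n16('dbd'): parent n15 fail=24; on 'd' 24→0 → fail=5;  out ∅∪∅=∅
  n21('aad'): parent n20 fail=1; on 'd' 1 → fail=30;  out ∅∪∅=∅
  n26('bbd'): parent n25 fail=24; on 'd' 24→0 → fail=5;  out ∅∪∅=∅
  n31('add'): parent n30 fail=5; on 'd' 5→0 → fail=5;  out ∅∪∅=∅
  n4('abcb'): parent n3 fail=0; on 'b' 0 → fail=24;  out {0}∪∅={0}
  n8('dadc'): parent n7 fail=30; on 'c' 30→5 → fail=10;  out ∅∪∅=∅
  n12('dcdb'): parent n11 fail=5; on 'b' 5 → fail=15;  out ∅∪∅=∅
  n17('dbdc'): parent n16 fail=5; on 'c' 5 → fail=10;  out ∅∪∅=∅
  n22('aadd'): parent n21 fail=30; on 'd' 30 → fail=31;  out ∅∪∅=∅
  n27('bbda'): parent n26 fail=5; on 'a' 5 → fail=6;  out ∅∪∅=∅
  n32('addc'): parent n31 fail=5; on 'c' 5 → fail=10;  out {6}∪∅={6}
  n9('dadcc'): parent n8 fail=10; on 'c' 10→0 → fail=0;  out {1}∪∅={1}
  n13('dcdbc'): parent n12 fail=15; on 'c' 15→24→0 → fail=0;  out ∅∪∅=∅
  n18('dbdcd'): parent n17 fail=10; on 'd' 10 → fail=11;  out ∅∪∅=∅
  n23('aaddc'): parent n22 fail=31; on 'c' 31 → fail=32;  out {4}∪{6}={4,6}
  n28('bbdaa'): parent n27 fail=6; on 'a' 6→1 → fail=20;  out ∅∪∅=∅
  n14('dcdbcc'): parent n13 fail=0; on 'c' 0 → fail=0;  out {2}∪∅={2}
  n19('dbdcdb'): parent n18 fail=11; on 'b' 11 → fail=12;  out {3}∪∅={3}
  n29('bbdaab'): parent n28 fail=20; on 'b' 20→1 → fail=2;  out {5}∪∅={5}

Text stream:
i=0 'b': node 0→24
i=1 'b': node 24→25
i=2 'a': node 25→1 (via fail)
i=3 'a': node 1→20
i=4 'd': node 20→21
i=5 'd': node 21→22
i=6 'c': node 22→23  ** P4@[2:6],P6@[3:6]
i=7 'c': node 23→0 (via fail)
i=8 'd': node 0→5
i=9 'a': node 5→6
i=10 'a': node 6→20 (via fail)
i=11 'd': node 20→21
i=12 'd': node 21→22
i=13 'c': node 22→23  ** P4@[9:13],P6@[10:13]
i=14 'a': node 23→1 (via fail)
i=15 'b': node 1→2
i=16 'b': node 2→25 (via fail)
i=17 'd': node 25→26
i=18 'a': node 26→27
i=19 'a': node 27→28
i=20 'b': node 28→29  ** P5@[15:20]
i=21 'd': node 29→5 (via fail)
i=22 'a': node 5→6
i=23 'a': node 6→20 (via fail)
i=24 'a': node 20→20 (via fail)
i=25 'd': node 20→21
i=26 'd': node 21→22
i=27 'c': node 22→23  ** P4@[23:27],P6@[24:27]
i=28 'b': node 23→24 (via fail)
i=29 'a': node 24→1 (via fail)
i=30 'c': node 1→0 (via fail)
i=31 'b': node 0→24
i=32 'b': node 24→25
i=33 'b': node 25→25 (via fail)
i=34 'b': node 25→25 (via fail)
i=35 'd': node 25→26
i=36 'a': node 26→27
i=37 'a': node 27→28
i=38 'b': node 28→29  ** P5@[33:38]
i=39 'c': node 29→3 (via fail)
i=40 'a': node 3→1 (via fail)
i=41 'b': node 1→2
i=42 'c': node 2→3
i=43 'b': node 3→4  ** P0@[40:43]
i=44 'd': node 4→5 (via fail)
i=45 'd': node 5→5 (via fail)
i=46 'a': node 5→6
i=47 'd': node 6→7
i=48 'c': node 7→8
i=49 'c': node 8→9  ** P1@[45:49]
i=50 'c': node 9→0 (via fail)
i=51 'a': node 0→1
i=52 'a': node 1→20
i=53 'a': node 20→20 (via fail)
i=54 'd': node 20→21
i=55 'd': node 21→22
i=56 'c': node 22→23  ** P4@[52:56],P6@[53:56]

Result: [[6,4],[6,6],[13,4],[13,6],[20,5],[27,4],[27,6],[38,5],[43,0],[49,1],[56,4],[56,6]]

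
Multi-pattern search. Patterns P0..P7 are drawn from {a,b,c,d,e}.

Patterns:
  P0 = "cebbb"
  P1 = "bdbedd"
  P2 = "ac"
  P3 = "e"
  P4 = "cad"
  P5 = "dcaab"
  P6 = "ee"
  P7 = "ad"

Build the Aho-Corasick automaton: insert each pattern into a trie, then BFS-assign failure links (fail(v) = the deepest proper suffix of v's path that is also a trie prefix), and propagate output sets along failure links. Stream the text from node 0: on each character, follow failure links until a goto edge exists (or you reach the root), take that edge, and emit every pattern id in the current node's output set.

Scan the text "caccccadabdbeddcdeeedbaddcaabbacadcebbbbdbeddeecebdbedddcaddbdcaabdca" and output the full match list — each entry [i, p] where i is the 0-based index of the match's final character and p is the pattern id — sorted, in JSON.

Build automaton:
Trie nodes:
  0='ε' goto a→12 b→6 c→1 d→17 e→14
  1='c' goto a→15 e→2
  2='ce' goto b→3
  3='ceb' goto b→4
  4='cebb' goto b→5
  5='cebbb' goto ·  ←P0
  6='b' goto d→7
  7='bd' goto b→8
  8='bdb' goto e→9
  9='bdbe' goto d→10
  10='bdbed' goto d→11
  11='bdbedd' goto ·  ←P1
  12='a' goto c→13 d→23
  13='ac' goto ·  ←P2
  14='e' goto e→22  ←P3
  15='ca' goto d→16
  16='cad' goto ·  ←P4
  17='d' goto c→18
  18='dc' goto a→19
  19='dca' goto a→20
  20='dcaa' goto b→21
  21='dcaab' goto ·  ←P5
  22='ee' goto ·  ←P6
  23='ad' goto ·  ←P7

Failure links (BFS by depth):
  n1('c'): parent n0 fail=0; on 'c' 0 → fail=0;  out ∅∪∅=∅
  n6('b'): parent n0 fail=0; on 'b' 0 → fail=0;  out ∅∪∅=∅
  n12('a'): parent n0 fail=0; on 'a' 0 → fail=0;  out ∅∪∅=∅
  n14('e'): parent n0 fail=0; on 'e' 0 → fail=0;  out {3}∪∅={3}
  n17('d'): parent n0 fail=0; on 'd' 0 → fail=0;  out ∅∪∅=∅
  n2('ce'): parent n1 fail=0; on 'e' 0 → fail=14;  out ∅∪{3}={3}
  n7('bd'): parent n6 fail=0; on 'd' 0 → fail=17;  out ∅∪∅=∅
  n13('ac'): parent n12 fail=0; on 'c' 0 → fail=1;  out {2}∪∅={2}
  n15('ca'): parent n1 fail=0; on 'a' 0 → fail=12;  out ∅∪∅=∅
  n18('dc'): parent n17 fail=0; on 'c' 0 → fail=1;  out ∅∪∅=∅
  n22('ee'): parent n14 fail=0; on 'e' 0 → fail=14;  out {6}∪{3}={3,6}
  n23('ad'): parent n12 fail=0; on 'd' 0 → fail=17;  out {7}∪∅={7}
  n3('ceb'): parent n2 fail=14; on 'b' 14→0 → fail=6;  out ∅∪∅=∅
  n8('bdb'): parent n7 fail=17; on 'b' 17→0 → fail=6;  out ∅∪∅=∅
  n16('cad'): parent n15 fail=12; on 'd' 12 → fail=23;  out {4}∪{7}={4,7}
  n19('dca'): parent n18 fail=1; on 'a' 1 → fail=15;  out ∅∪∅=∅
  n4('cebb'): parent n3 fail=6; on 'b' 6→0 → fail=6;  out ∅∪∅=∅
  n9('bdbe'): parent n8 fail=6; on 'e' 6→0 → fail=14;  out ∅∪{3}={3}
  n20('dcaa'): parent n19 fail=15; on 'a' 15→12→0 → fail=12;  out ∅∪∅=∅
  n5('cebbb'): parent n4 fail=6; on 'b' 6→0 → fail=6;  out {0}∪∅={0}
  n10('bdbed'): parent n9 fail=14; on 'd' 14→0 → fail=17;  out ∅∪∅=∅
  n21('dcaab'): parent n20 fail=12; on 'b' 12→0 → fail=6;  out {5}∪∅={5}
  n11('bdbedd'): parent n10 fail=17; on 'd' 17→0 → fail=17;  out {1}∪∅={1}

Scan:
i=0 'c': node 0→1
i=1 'a': node 1→15
i=2 'c': node 15→13 (via fail)  ** P2@[1:2]
i=3 'c': node 13→1 (via fail)
i=4 'c': node 1→1 (via fail)
i=5 'c': node 1→1 (via fail)
i=6 'a': node 1→15
i=7 'd': node 15→16  ** P4@[5:7],P7@[6:7]
i=8 'a': node 16→12 (via fail)
i=9 'b': node 12→6 (via fail)
i=10 'd': node 6→7
i=11 'b': node 7→8
i=12 'e': node 8→9  ** P3@[12:12]
i=13 'd': node 9→10
i=14 'd': node 10→11  ** P1@[9:14]
i=15 'c': node 11→18 (via fail)
i=16 'd': node 18→17 (via fail)
i=17 'e': node 17→14 (via fail)  ** P3@[17:17]
i=18 'e': node 14→22  ** P3@[18:18],P6@[17:18]
i=19 'e': node 22→22 (via fail)  ** P3@[19:19],P6@[18:19]
i=20 'd': node 22→17 (via fail)
i=21 'b': node 17→6 (via fail)
i=22 'a': node 6→12 (via fail)
i=23 'd': node 12→23  ** P7@[22:23]
i=24 'd': node 23→17 (via fail)
i=25 'c': node 17→18
i=26 'a': node 18→19
i=27 'a': node 19→20
i=28 'b': node 20→21  ** P5@[24:28]
i=29 'b': node 21→6 (via fail)
i=30 'a': node 6→12 (via fail)
i=31 'c': node 12→13  ** P2@[30:31]
i=32 'a': node 13→15 (via fail)
i=33 'd': node 15→16  ** P4@[31:33],P7@[32:33]
i=34 'c': node 16→18 (via fail)
i=35 'e': node 18→2 (via fail)  ** P3@[35:35]
i=36 'b': node 2→3
i=37 'b': node 3→4
i=38 'b': node 4→5  ** P0@[34:38]
i=39 'b': node 5→6 (via fail)
i=40 'd': node 6→7
i=41 'b': node 7→8
i=42 'e': node 8→9  ** P3@[42:42]
i=43 'd': node 9→10
i=44 'd': node 10→11  ** P1@[39:44]
i=45 'e': node 11→14 (via fail)  ** P3@[45:45]
i=46 'e': node 14→22  ** P3@[46:46],P6@[45:46]
i=47 'c': node 22→1 (via fail)
i=48 'e': node 1→2  ** P3@[48:48]
i=49 'b': node 2→3
i=50 'd': node 3→7 (via fail)
i=51 'b': node 7→8
i=52 'e': node 8→9  ** P3@[52:52]
i=53 'd': node 9→10
i=54 'd': node 10→11  ** P1@[49:54]
i=55 'd': node 11→17 (via fail)
i=56 'c': node 17→18
i=57 'a': node 18→19
i=58 'd': node 19→16 (via fail)  ** P4@[56:58],P7@[57:58]
i=59 'd': node 16→17 (via fail)
i=60 'b': node 17→6 (via fail)
i=61 'd': node 6→7
i=62 'c': node 7→18 (via fail)
i=63 'a': node 18→19
i=64 'a': node 19→20
i=65 'b': node 20→21  ** P5@[61:65]
i=66 'd': node 21→7 (via fail)
i=67 'c': node 7→18 (via fail)
i=68 'a': node 18→19

All matches (sorted): [[2,2],[7,4],[7,7],[12,3],[14,1],[17,3],[18,3],[18,6],[19,3],[19,6],[23,7],[28,5],[31,2],[33,4],[33,7],[35,3],[38,0],[42,3],[44,1],[45,3],[46,3],[46,6],[48,3],[52,3],[54,1],[58,4],[58,7],[65,5]]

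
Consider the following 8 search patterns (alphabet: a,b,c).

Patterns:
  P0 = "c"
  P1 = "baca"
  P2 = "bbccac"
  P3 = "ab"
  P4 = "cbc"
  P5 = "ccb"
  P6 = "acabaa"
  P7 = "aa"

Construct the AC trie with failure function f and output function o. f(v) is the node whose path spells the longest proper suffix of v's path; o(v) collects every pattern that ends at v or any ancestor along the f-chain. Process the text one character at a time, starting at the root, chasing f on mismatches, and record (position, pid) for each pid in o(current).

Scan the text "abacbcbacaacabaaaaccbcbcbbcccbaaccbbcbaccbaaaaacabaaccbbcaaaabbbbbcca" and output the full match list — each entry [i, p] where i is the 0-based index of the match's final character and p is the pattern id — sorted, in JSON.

Construct AC machine:
Trie (insert patterns):
  0='ε' goto a→11 b→2 c→1
  1='c' goto b→13 c→15  [P0 ends]
  2='b' goto a→3 b→6
  3='ba' goto c→4
  4='bac' goto a→5
  5='baca' goto ·  [P1 ends]
  6='bb' goto c→7
  7='bbc' goto c→8
  8='bbcc' goto a→9
  9='bbcca' goto c→10
  10='bbccac' goto ·  [P2 ends]
  11='a' goto a→22 b→12 c→17
  12='ab' goto ·  [P3 ends]
  13='cb' goto c→14
  14='cbc' goto ·  [P4 ends]
  15='cc' goto b→16
  16='ccb' goto ·  [P5 ends]
  17='ac' goto a→18
  18='aca' goto b→19
  19='acab' goto a→20
  20='acaba' goto a→21
  21='acabaa' goto ·  [P6 ends]
  22='aa' goto ·  [P7 ends]

Failure links (BFS by depth):
  fail(1) 'c': from fail(0)=0 chase 'c': 0 ⇒ 0;  out={0}∪out(0)={0}
  fail(2) 'b': from fail(0)=0 chase 'b': 0 ⇒ 0;  out=∅∪out(0)=∅
  fail(11) 'a': from fail(0)=0 chase 'a': 0 ⇒ 0;  out=∅∪out(0)=∅
  fail(3) 'ba': from fail(2)=0 chase 'a': 0 ⇒ 11;  out=∅∪out(11)=∅
  fail(6) 'bb': from fail(2)=0 chase 'b': 0 ⇒ 2;  out=∅∪out(2)=∅
  fail(12) 'ab': from fail(11)=0 chase 'b': 0 ⇒ 2;  out={3}∪out(2)={3}
  fail(13) 'cb': from fail(1)=0 chase 'b': 0 ⇒ 2;  out=∅∪out(2)=∅
  fail(15) 'cc': from fail(1)=0 chase 'c': 0 ⇒ 1;  out=∅∪out(1)={0}
  fail(17) 'ac': from fail(11)=0 chase 'c': 0 ⇒ 1;  out=∅∪out(1)={0}
  fail(22) 'aa': from fail(11)=0 chase 'a': 0 ⇒ 11;  out={7}∪out(11)={7}
  fail(4) 'bac': from fail(3)=11 chase 'c': 11 ⇒ 17;  out=∅∪out(17)={0}
  fail(7) 'bbc': from fail(6)=2 chase 'c': 2→0 ⇒ 1;  out=∅∪out(1)={0}
  fail(14) 'cbc': from fail(13)=2 chase 'c': 2→0 ⇒ 1;  out={4}∪out(1)={0,4}
  fail(16) 'ccb': from fail(15)=1 chase 'b': 1 ⇒ 13;  out={5}∪out(13)={5}
  fail(18) 'aca': from fail(17)=1 chase 'a': 1→0 ⇒ 11;  out=∅∪out(11)=∅
  fail(5) 'baca': from fail(4)=17 chase 'a': 17 ⇒ 18;  out={1}∪out(18)={1}
  fail(8) 'bbcc': from fail(7)=1 chase 'c': 1 ⇒ 15;  out=∅∪out(15)={0}
  fail(19) 'acab': from fail(18)=11 chase 'b': 11 ⇒ 12;  out=∅∪out(12)={3}
  fail(9) 'bbcca': from fail(8)=15 chase 'a': 15→1→0 ⇒ 11;  out=∅∪out(11)=∅
  fail(20) 'acaba': from fail(19)=12 chase 'a': 12→2 ⇒ 3;  out=∅∪out(3)=∅
  fail(10) 'bbccac': from fail(9)=11 chase 'c': 11 ⇒ 17;  out={2}∪out(17)={0,2}
  fail(21) 'acabaa': from fail(20)=3 chase 'a': 3→11 ⇒ 22;  out={6}∪out(22)={6,7}

Text stream:
[0] read 'a'  n0⇒n11
[1] read 'b'  n11⇒n12  ** P3@[0:1]
[2] read 'a'  n12⇒n3 ·f
[3] read 'c'  n3⇒n4  ** P0@[3:3]
[4] read 'b'  n4⇒n13 ·f
[5] read 'c'  n13⇒n14  ** P0@[5:5],P4@[3:5]
[6] read 'b'  n14⇒n13 ·f
[7] read 'a'  n13⇒n3 ·f
[8] read 'c'  n3⇒n4  ** P0@[8:8]
[9] read 'a'  n4⇒n5  ** P1@[6:9]
[10] read 'a'  n5⇒n22 ·f  ** P7@[9:10]
[11] read 'c'  n22⇒n17 ·f  ** P0@[11:11]
[12] read 'a'  n17⇒n18
[13] read 'b'  n18⇒n19  ** P3@[12:13]
[14] read 'a'  n19⇒n20
[15] read 'a'  n20⇒n21  ** P6@[10:15],P7@[14:15]
[16] read 'a'  n21⇒n22 ·f  ** P7@[15:16]
[17] read 'a'  n22⇒n22 ·f  ** P7@[16:17]
[18] read 'c'  n22⇒n17 ·f  ** P0@[18:18]
[19] read 'c'  n17⇒n15 ·f  ** P0@[19:19]
[20] read 'b'  n15⇒n16  ** P5@[18:20]
[21] read 'c'  n16⇒n14 ·f  ** P0@[21:21],P4@[19:21]
[22] read 'b'  n14⇒n13 ·f
[23] read 'c'  n13⇒n14  ** P0@[23:23],P4@[21:23]
[24] read 'b'  n14⇒n13 ·f
[25] read 'b'  n13⇒n6 ·f
[26] read 'c'  n6⇒n7  ** P0@[26:26]
[27] read 'c'  n7⇒n8  ** P0@[27:27]
[28] read 'c'  n8⇒n15 ·f  ** P0@[28:28]
[29] read 'b'  n15⇒n16  ** P5@[27:29]
[30] read 'a'  n16⇒n3 ·f
[31] read 'a'  n3⇒n22 ·f  ** P7@[30:31]
[32] read 'c'  n22⇒n17 ·f  ** P0@[32:32]
[33] read 'c'  n17⇒n15 ·f  ** P0@[33:33]
[34] read 'b'  n15⇒n16  ** P5@[32:34]
[35] read 'b'  n16⇒n6 ·f
[36] read 'c'  n6⇒n7  ** P0@[36:36]
[37] read 'b'  n7⇒n13 ·f
[38] read 'a'  n13⇒n3 ·f
[39] read 'c'  n3⇒n4  ** P0@[39:39]
[40] read 'c'  n4⇒n15 ·f  ** P0@[40:40]
[41] read 'b'  n15⇒n16  ** P5@[39:41]
[42] read 'a'  n16⇒n3 ·f
[43] read 'a'  n3⇒n22 ·f  ** P7@[42:43]
[44] read 'a'  n22⇒n22 ·f  ** P7@[43:44]
[45] read 'a'  n22⇒n22 ·f  ** P7@[44:45]
[46] read 'a'  n22⇒n22 ·f  ** P7@[45:46]
[47] read 'c'  n22⇒n17 ·f  ** P0@[47:47]
[48] read 'a'  n17⇒n18
[49] read 'b'  n18⇒n19  ** P3@[48:49]
[50] read 'a'  n19⇒n20
[51] read 'a'  n20⇒n21  ** P6@[46:51],P7@[50:51]
[52] read 'c'  n21⇒n17 ·f  ** P0@[52:52]
[53] read 'c'  n17⇒n15 ·f  ** P0@[53:53]
[54] read 'b'  n15⇒n16  ** P5@[52:54]
[55] read 'b'  n16⇒n6 ·f
[56] read 'c'  n6⇒n7  ** P0@[56:56]
[57] read 'a'  n7⇒n11 ·f
[58] read 'a'  n11⇒n22  ** P7@[57:58]
[59] read 'a'  n22⇒n22 ·f  ** P7@[58:59]
[60] read 'a'  n22⇒n22 ·f  ** P7@[59:60]
[61] read 'b'  n22⇒n12 ·f  ** P3@[60:61]
[62] read 'b'  n12⇒n6 ·f
[63] read 'b'  n6⇒n6 ·f
[64] read 'b'  n6⇒n6 ·f
[65] read 'b'  n6⇒n6 ·f
[66] read 'c'  n6⇒n7  ** P0@[66:66]
[67] read 'c'  n7⇒n8  ** P0@[67:67]
[68] read 'a'  n8⇒n9

All matches (sorted): [[1,3],[3,0],[5,0],[5,4],[8,0],[9,1],[10,7],[11,0],[13,3],[15,6],[15,7],[16,7],[17,7],[18,0],[19,0],[20,5],[21,0],[21,4],[23,0],[23,4],[26,0],[27,0],[28,0],[29,5],[31,7],[32,0],[33,0],[34,5],[36,0],[39,0],[40,0],[41,5],[43,7],[44,7],[45,7],[46,7],[47,0],[49,3],[51,6],[51,7],[52,0],[53,0],[54,5],[56,0],[58,7],[59,7],[60,7],[61,3],[66,0],[67,0]]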